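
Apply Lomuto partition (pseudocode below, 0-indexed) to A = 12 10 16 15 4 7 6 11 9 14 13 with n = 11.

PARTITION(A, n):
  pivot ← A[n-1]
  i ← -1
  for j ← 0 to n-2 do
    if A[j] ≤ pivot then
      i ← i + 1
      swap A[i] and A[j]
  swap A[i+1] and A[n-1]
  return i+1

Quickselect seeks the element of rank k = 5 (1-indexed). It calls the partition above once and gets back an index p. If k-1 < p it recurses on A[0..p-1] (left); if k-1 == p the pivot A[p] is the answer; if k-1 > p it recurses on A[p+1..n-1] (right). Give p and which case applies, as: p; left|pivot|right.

pivot = A[10] = 13; i = -1
j=0: A[0]=12 ≤ 13 → i=0, swap A[0],A[0] (no change) → 12 10 16 15 4 7 6 11 9 14 13
j=1: A[1]=10 ≤ 13 → i=1, swap A[1],A[1] (no change) → 12 10 16 15 4 7 6 11 9 14 13
j=2: A[2]=16 > 13 → no swap
j=3: A[3]=15 > 13 → no swap
j=4: A[4]=4 ≤ 13 → i=2, swap A[2],A[4] → 12 10 4 15 16 7 6 11 9 14 13
j=5: A[5]=7 ≤ 13 → i=3, swap A[3],A[5] → 12 10 4 7 16 15 6 11 9 14 13
j=6: A[6]=6 ≤ 13 → i=4, swap A[4],A[6] → 12 10 4 7 6 15 16 11 9 14 13
j=7: A[7]=11 ≤ 13 → i=5, swap A[5],A[7] → 12 10 4 7 6 11 16 15 9 14 13
j=8: A[8]=9 ≤ 13 → i=6, swap A[6],A[8] → 12 10 4 7 6 11 9 15 16 14 13
j=9: A[9]=14 > 13 → no swap
final swap A[7],A[10] → 12 10 4 7 6 11 9 13 16 14 15; return 7
p = 7; k-1 = 4 < 7 ⇒ left

7; left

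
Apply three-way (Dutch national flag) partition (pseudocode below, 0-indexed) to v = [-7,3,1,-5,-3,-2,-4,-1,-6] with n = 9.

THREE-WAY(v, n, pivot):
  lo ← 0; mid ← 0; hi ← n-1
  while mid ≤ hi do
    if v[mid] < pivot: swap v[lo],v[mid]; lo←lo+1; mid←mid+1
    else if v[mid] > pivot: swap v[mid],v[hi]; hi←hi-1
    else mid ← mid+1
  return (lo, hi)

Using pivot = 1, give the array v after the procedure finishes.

lo=0 mid=0 hi=8
-7<1: swap(0,0), lo=1 mid=1 ⇒ [-7,3,1,-5,-3,-2,-4,-1,-6]
3>1: swap(1,8), hi=7 ⇒ [-7,-6,1,-5,-3,-2,-4,-1,3]
-6<1: swap(1,1), lo=2 mid=2 ⇒ [-7,-6,1,-5,-3,-2,-4,-1,3]
1=1: mid=3
-5<1: swap(2,3), lo=3 mid=4 ⇒ [-7,-6,-5,1,-3,-2,-4,-1,3]
-3<1: swap(3,4), lo=4 mid=5 ⇒ [-7,-6,-5,-3,1,-2,-4,-1,3]
-2<1: swap(4,5), lo=5 mid=6 ⇒ [-7,-6,-5,-3,-2,1,-4,-1,3]
-4<1: swap(5,6), lo=6 mid=7 ⇒ [-7,-6,-5,-3,-2,-4,1,-1,3]
-1<1: swap(6,7), lo=7 mid=8 ⇒ [-7,-6,-5,-3,-2,-4,-1,1,3]
done. lo=7 hi=7; v=[-7,-6,-5,-3,-2,-4,-1,1,3]

[-7,-6,-5,-3,-2,-4,-1,1,3]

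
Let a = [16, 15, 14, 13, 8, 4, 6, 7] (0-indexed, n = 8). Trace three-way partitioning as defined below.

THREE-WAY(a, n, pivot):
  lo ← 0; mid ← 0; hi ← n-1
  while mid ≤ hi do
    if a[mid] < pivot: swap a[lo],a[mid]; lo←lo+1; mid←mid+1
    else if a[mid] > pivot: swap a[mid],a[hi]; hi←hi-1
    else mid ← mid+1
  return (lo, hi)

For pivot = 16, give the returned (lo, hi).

(7, 7)

pivot = 16; lo=0, mid=0, hi=7
a[mid]=16=16: mid=1
a[mid]=15<16: swap a[0],a[1]; lo=1,mid=2 → [15, 16, 14, 13, 8, 4, 6, 7]
a[mid]=14<16: swap a[1],a[2]; lo=2,mid=3 → [15, 14, 16, 13, 8, 4, 6, 7]
a[mid]=13<16: swap a[2],a[3]; lo=3,mid=4 → [15, 14, 13, 16, 8, 4, 6, 7]
a[mid]=8<16: swap a[3],a[4]; lo=4,mid=5 → [15, 14, 13, 8, 16, 4, 6, 7]
a[mid]=4<16: swap a[4],a[5]; lo=5,mid=6 → [15, 14, 13, 8, 4, 16, 6, 7]
a[mid]=6<16: swap a[5],a[6]; lo=6,mid=7 → [15, 14, 13, 8, 4, 6, 16, 7]
a[mid]=7<16: swap a[6],a[7]; lo=7,mid=8 → [15, 14, 13, 8, 4, 6, 7, 16]
end: lo=7, hi=7; a = [15, 14, 13, 8, 4, 6, 7, 16]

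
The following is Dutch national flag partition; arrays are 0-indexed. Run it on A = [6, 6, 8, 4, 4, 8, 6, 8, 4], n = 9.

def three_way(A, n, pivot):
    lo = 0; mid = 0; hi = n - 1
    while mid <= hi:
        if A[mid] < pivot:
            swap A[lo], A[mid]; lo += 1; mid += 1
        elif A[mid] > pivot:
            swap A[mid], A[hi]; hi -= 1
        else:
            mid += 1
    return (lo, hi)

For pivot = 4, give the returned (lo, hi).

(0, 2)

lo=0 mid=0 hi=8
6>4: swap(0,8), hi=7 ⇒ [4, 6, 8, 4, 4, 8, 6, 8, 6]
4=4: mid=1
6>4: swap(1,7), hi=6 ⇒ [4, 8, 8, 4, 4, 8, 6, 6, 6]
8>4: swap(1,6), hi=5 ⇒ [4, 6, 8, 4, 4, 8, 8, 6, 6]
6>4: swap(1,5), hi=4 ⇒ [4, 8, 8, 4, 4, 6, 8, 6, 6]
8>4: swap(1,4), hi=3 ⇒ [4, 4, 8, 4, 8, 6, 8, 6, 6]
4=4: mid=2
8>4: swap(2,3), hi=2 ⇒ [4, 4, 4, 8, 8, 6, 8, 6, 6]
4=4: mid=3
done. lo=0 hi=2; A=[4, 4, 4, 8, 8, 6, 8, 6, 6]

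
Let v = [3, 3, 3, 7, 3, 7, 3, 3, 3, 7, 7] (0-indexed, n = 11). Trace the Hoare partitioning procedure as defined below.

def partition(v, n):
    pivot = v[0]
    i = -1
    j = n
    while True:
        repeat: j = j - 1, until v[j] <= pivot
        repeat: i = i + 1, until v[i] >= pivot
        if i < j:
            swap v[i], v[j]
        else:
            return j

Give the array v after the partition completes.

pivot = v[0] = 3; i = -1, j = 11
j→8 (v[8]=3≤3), i→0 (v[0]=3≥3); i<j, swap → [3, 3, 3, 7, 3, 7, 3, 3, 3, 7, 7]
j→7 (v[7]=3≤3), i→1 (v[1]=3≥3); i<j, swap → [3, 3, 3, 7, 3, 7, 3, 3, 3, 7, 7]
j→6 (v[6]=3≤3), i→2 (v[2]=3≥3); i<j, swap → [3, 3, 3, 7, 3, 7, 3, 3, 3, 7, 7]
j→4 (v[4]=3≤3), i→3 (v[3]=7≥3); i<j, swap → [3, 3, 3, 3, 7, 7, 3, 3, 3, 7, 7]
j→3, i→4; i≥j, return j=3. v = [3, 3, 3, 3, 7, 7, 3, 3, 3, 7, 7]

[3, 3, 3, 3, 7, 7, 3, 3, 3, 7, 7]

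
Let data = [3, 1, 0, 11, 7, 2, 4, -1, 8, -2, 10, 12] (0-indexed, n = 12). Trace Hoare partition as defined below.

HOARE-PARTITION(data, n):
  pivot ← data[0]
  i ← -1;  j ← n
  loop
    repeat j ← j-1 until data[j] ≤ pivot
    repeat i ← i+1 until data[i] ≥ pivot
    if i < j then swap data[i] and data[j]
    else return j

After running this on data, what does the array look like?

[-2, 1, 0, -1, 2, 7, 4, 11, 8, 3, 10, 12]

pivot = data[0] = 3; i = -1, j = 12
j→9 (data[9]=-2≤3), i→0 (data[0]=3≥3); i<j, swap → [-2, 1, 0, 11, 7, 2, 4, -1, 8, 3, 10, 12]
j→7 (data[7]=-1≤3), i→3 (data[3]=11≥3); i<j, swap → [-2, 1, 0, -1, 7, 2, 4, 11, 8, 3, 10, 12]
j→5 (data[5]=2≤3), i→4 (data[4]=7≥3); i<j, swap → [-2, 1, 0, -1, 2, 7, 4, 11, 8, 3, 10, 12]
j→4, i→5; i≥j, return j=4. data = [-2, 1, 0, -1, 2, 7, 4, 11, 8, 3, 10, 12]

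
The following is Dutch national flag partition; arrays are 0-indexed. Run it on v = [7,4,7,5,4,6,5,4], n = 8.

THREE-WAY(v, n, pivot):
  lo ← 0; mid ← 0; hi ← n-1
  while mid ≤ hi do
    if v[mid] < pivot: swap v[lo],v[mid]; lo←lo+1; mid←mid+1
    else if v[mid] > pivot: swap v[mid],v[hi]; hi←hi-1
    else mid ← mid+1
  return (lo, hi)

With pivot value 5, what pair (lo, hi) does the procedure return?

(3, 4)

pivot = 5; lo=0, mid=0, hi=7
v[mid]=7>5: swap v[0],v[7]; hi=6 → [4,4,7,5,4,6,5,7]
v[mid]=4<5: swap v[0],v[0]; lo=1,mid=1 → [4,4,7,5,4,6,5,7]
v[mid]=4<5: swap v[1],v[1]; lo=2,mid=2 → [4,4,7,5,4,6,5,7]
v[mid]=7>5: swap v[2],v[6]; hi=5 → [4,4,5,5,4,6,7,7]
v[mid]=5=5: mid=3
v[mid]=5=5: mid=4
v[mid]=4<5: swap v[2],v[4]; lo=3,mid=5 → [4,4,4,5,5,6,7,7]
v[mid]=6>5: swap v[5],v[5]; hi=4 → [4,4,4,5,5,6,7,7]
end: lo=3, hi=4; v = [4,4,4,5,5,6,7,7]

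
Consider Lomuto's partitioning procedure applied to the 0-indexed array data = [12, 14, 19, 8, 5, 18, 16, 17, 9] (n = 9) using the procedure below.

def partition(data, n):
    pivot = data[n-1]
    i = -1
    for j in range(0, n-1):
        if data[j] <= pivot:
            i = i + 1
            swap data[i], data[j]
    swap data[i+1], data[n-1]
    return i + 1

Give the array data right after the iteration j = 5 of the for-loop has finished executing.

[8, 5, 19, 12, 14, 18, 16, 17, 9]

pivot=9, i=-1
j=0: 12>9, skip
j=1: 14>9, skip
j=2: 19>9, skip
j=3: 8≤9, i=0, swap(0,3) ⇒ [8, 14, 19, 12, 5, 18, 16, 17, 9]
j=4: 5≤9, i=1, swap(1,4) ⇒ [8, 5, 19, 12, 14, 18, 16, 17, 9]
j=5: 18>9, skip
(after j=5) data = [8, 5, 19, 12, 14, 18, 16, 17, 9]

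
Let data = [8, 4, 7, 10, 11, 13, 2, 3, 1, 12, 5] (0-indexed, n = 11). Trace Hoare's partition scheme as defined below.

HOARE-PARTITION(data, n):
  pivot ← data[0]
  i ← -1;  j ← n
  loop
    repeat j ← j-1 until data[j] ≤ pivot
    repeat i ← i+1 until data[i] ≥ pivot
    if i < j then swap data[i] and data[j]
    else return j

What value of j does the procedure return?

pivot=8
j stops at 10 (5), i stops at 0 (8); swap ⇒ [5, 4, 7, 10, 11, 13, 2, 3, 1, 12, 8]
j stops at 8 (1), i stops at 3 (10); swap ⇒ [5, 4, 7, 1, 11, 13, 2, 3, 10, 12, 8]
j stops at 7 (3), i stops at 4 (11); swap ⇒ [5, 4, 7, 1, 3, 13, 2, 11, 10, 12, 8]
j stops at 6 (2), i stops at 5 (13); swap ⇒ [5, 4, 7, 1, 3, 2, 13, 11, 10, 12, 8]
j stops at 5, i stops at 6; i≥j ⇒ return 5. data=[5, 4, 7, 1, 3, 2, 13, 11, 10, 12, 8]

5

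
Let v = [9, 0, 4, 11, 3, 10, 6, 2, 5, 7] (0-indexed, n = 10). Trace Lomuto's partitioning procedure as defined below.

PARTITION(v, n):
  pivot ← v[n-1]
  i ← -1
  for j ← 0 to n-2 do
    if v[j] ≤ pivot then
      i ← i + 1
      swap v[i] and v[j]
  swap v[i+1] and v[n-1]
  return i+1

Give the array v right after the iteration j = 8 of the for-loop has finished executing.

[0, 4, 3, 6, 2, 5, 11, 9, 10, 7]

pivot = v[9] = 7; i = -1
j=0: v[0]=9 > 7 → no swap
j=1: v[1]=0 ≤ 7 → i=0, swap v[0],v[1] → [0, 9, 4, 11, 3, 10, 6, 2, 5, 7]
j=2: v[2]=4 ≤ 7 → i=1, swap v[1],v[2] → [0, 4, 9, 11, 3, 10, 6, 2, 5, 7]
j=3: v[3]=11 > 7 → no swap
j=4: v[4]=3 ≤ 7 → i=2, swap v[2],v[4] → [0, 4, 3, 11, 9, 10, 6, 2, 5, 7]
j=5: v[5]=10 > 7 → no swap
j=6: v[6]=6 ≤ 7 → i=3, swap v[3],v[6] → [0, 4, 3, 6, 9, 10, 11, 2, 5, 7]
j=7: v[7]=2 ≤ 7 → i=4, swap v[4],v[7] → [0, 4, 3, 6, 2, 10, 11, 9, 5, 7]
j=8: v[8]=5 ≤ 7 → i=5, swap v[5],v[8] → [0, 4, 3, 6, 2, 5, 11, 9, 10, 7]
(after j=8) v = [0, 4, 3, 6, 2, 5, 11, 9, 10, 7]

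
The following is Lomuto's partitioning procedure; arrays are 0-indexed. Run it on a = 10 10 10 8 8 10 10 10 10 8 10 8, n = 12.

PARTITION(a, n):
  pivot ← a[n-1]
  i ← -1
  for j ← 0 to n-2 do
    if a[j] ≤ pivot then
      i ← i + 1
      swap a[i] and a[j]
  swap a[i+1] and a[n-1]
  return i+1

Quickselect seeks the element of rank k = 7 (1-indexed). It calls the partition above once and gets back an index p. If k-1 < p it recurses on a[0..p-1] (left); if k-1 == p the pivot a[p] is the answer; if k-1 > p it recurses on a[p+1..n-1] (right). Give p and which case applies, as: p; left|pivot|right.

3; right

pivot=8, i=-1
j=0: 10>8, skip
j=1: 10>8, skip
j=2: 10>8, skip
j=3: 8≤8, i=0, swap(0,3) ⇒ 8 10 10 10 8 10 10 10 10 8 10 8
j=4: 8≤8, i=1, swap(1,4) ⇒ 8 8 10 10 10 10 10 10 10 8 10 8
j=5: 10>8, skip
j=6: 10>8, skip
j=7: 10>8, skip
j=8: 10>8, skip
j=9: 8≤8, i=2, swap(2,9) ⇒ 8 8 8 10 10 10 10 10 10 10 10 8
j=10: 10>8, skip
swap(3,11) ⇒ 8 8 8 8 10 10 10 10 10 10 10 10; return 3
p = 3; k-1 = 6 > 3 ⇒ right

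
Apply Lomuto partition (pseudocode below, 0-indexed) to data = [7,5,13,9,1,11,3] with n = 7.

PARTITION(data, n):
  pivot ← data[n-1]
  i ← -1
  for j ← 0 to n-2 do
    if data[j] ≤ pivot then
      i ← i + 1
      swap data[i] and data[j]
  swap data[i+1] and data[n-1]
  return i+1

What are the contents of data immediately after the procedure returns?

pivot=3, i=-1
j=0: 7>3, skip
j=1: 5>3, skip
j=2: 13>3, skip
j=3: 9>3, skip
j=4: 1≤3, i=0, swap(0,4) ⇒ [1,5,13,9,7,11,3]
j=5: 11>3, skip
swap(1,6) ⇒ [1,3,13,9,7,11,5]; return 1

[1,3,13,9,7,11,5]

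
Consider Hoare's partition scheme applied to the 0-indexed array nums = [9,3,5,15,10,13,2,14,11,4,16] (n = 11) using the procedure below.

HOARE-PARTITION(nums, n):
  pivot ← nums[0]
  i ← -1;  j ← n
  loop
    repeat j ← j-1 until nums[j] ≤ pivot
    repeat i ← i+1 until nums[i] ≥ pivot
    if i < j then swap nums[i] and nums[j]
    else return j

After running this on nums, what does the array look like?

pivot = nums[0] = 9; i = -1, j = 11
j→9 (nums[9]=4≤9), i→0 (nums[0]=9≥9); i<j, swap → [4,3,5,15,10,13,2,14,11,9,16]
j→6 (nums[6]=2≤9), i→3 (nums[3]=15≥9); i<j, swap → [4,3,5,2,10,13,15,14,11,9,16]
j→3, i→4; i≥j, return j=3. nums = [4,3,5,2,10,13,15,14,11,9,16]

[4,3,5,2,10,13,15,14,11,9,16]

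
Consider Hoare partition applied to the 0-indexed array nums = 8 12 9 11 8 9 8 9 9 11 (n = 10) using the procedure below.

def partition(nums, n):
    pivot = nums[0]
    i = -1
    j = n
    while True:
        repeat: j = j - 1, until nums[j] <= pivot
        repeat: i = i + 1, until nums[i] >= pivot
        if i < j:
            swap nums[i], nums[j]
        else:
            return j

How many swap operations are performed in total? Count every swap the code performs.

pivot=8
j stops at 6 (8), i stops at 0 (8); swap ⇒ 8 12 9 11 8 9 8 9 9 11
j stops at 4 (8), i stops at 1 (12); swap ⇒ 8 8 9 11 12 9 8 9 9 11
j stops at 1, i stops at 2; i≥j ⇒ return 1. nums=8 8 9 11 12 9 8 9 9 11

2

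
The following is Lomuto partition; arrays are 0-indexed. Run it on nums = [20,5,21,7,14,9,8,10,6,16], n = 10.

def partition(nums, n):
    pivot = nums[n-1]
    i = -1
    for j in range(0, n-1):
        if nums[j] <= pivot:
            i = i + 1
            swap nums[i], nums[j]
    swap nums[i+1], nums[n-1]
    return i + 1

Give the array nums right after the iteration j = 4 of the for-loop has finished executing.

[5,7,14,20,21,9,8,10,6,16]

pivot = nums[9] = 16; i = -1
j=0: nums[0]=20 > 16 → no swap
j=1: nums[1]=5 ≤ 16 → i=0, swap nums[0],nums[1] → [5,20,21,7,14,9,8,10,6,16]
j=2: nums[2]=21 > 16 → no swap
j=3: nums[3]=7 ≤ 16 → i=1, swap nums[1],nums[3] → [5,7,21,20,14,9,8,10,6,16]
j=4: nums[4]=14 ≤ 16 → i=2, swap nums[2],nums[4] → [5,7,14,20,21,9,8,10,6,16]
(after j=4) nums = [5,7,14,20,21,9,8,10,6,16]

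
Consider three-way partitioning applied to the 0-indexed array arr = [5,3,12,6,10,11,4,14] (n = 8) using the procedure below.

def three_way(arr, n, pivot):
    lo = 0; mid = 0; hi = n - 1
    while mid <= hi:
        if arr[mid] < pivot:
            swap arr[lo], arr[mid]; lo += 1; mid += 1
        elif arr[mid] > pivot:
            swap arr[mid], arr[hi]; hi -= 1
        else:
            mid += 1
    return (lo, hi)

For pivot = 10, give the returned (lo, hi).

lo=0 mid=0 hi=7
5<10: swap(0,0), lo=1 mid=1 ⇒ [5,3,12,6,10,11,4,14]
3<10: swap(1,1), lo=2 mid=2 ⇒ [5,3,12,6,10,11,4,14]
12>10: swap(2,7), hi=6 ⇒ [5,3,14,6,10,11,4,12]
14>10: swap(2,6), hi=5 ⇒ [5,3,4,6,10,11,14,12]
4<10: swap(2,2), lo=3 mid=3 ⇒ [5,3,4,6,10,11,14,12]
6<10: swap(3,3), lo=4 mid=4 ⇒ [5,3,4,6,10,11,14,12]
10=10: mid=5
11>10: swap(5,5), hi=4 ⇒ [5,3,4,6,10,11,14,12]
done. lo=4 hi=4; arr=[5,3,4,6,10,11,14,12]

(4, 4)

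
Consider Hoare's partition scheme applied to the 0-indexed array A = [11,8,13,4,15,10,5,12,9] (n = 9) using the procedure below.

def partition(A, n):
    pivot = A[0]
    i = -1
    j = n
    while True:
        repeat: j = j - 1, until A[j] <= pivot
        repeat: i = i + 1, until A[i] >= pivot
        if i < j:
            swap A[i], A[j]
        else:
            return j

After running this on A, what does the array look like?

[9,8,5,4,10,15,13,12,11]

pivot = A[0] = 11; i = -1, j = 9
j→8 (A[8]=9≤11), i→0 (A[0]=11≥11); i<j, swap → [9,8,13,4,15,10,5,12,11]
j→6 (A[6]=5≤11), i→2 (A[2]=13≥11); i<j, swap → [9,8,5,4,15,10,13,12,11]
j→5 (A[5]=10≤11), i→4 (A[4]=15≥11); i<j, swap → [9,8,5,4,10,15,13,12,11]
j→4, i→5; i≥j, return j=4. A = [9,8,5,4,10,15,13,12,11]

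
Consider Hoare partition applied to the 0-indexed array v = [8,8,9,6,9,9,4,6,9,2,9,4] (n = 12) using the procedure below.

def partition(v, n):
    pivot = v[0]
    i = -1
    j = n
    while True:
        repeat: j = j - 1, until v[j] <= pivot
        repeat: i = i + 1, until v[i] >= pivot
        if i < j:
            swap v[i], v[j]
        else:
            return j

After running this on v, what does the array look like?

pivot=8
j stops at 11 (4), i stops at 0 (8); swap ⇒ [4,8,9,6,9,9,4,6,9,2,9,8]
j stops at 9 (2), i stops at 1 (8); swap ⇒ [4,2,9,6,9,9,4,6,9,8,9,8]
j stops at 7 (6), i stops at 2 (9); swap ⇒ [4,2,6,6,9,9,4,9,9,8,9,8]
j stops at 6 (4), i stops at 4 (9); swap ⇒ [4,2,6,6,4,9,9,9,9,8,9,8]
j stops at 4, i stops at 5; i≥j ⇒ return 4. v=[4,2,6,6,4,9,9,9,9,8,9,8]

[4,2,6,6,4,9,9,9,9,8,9,8]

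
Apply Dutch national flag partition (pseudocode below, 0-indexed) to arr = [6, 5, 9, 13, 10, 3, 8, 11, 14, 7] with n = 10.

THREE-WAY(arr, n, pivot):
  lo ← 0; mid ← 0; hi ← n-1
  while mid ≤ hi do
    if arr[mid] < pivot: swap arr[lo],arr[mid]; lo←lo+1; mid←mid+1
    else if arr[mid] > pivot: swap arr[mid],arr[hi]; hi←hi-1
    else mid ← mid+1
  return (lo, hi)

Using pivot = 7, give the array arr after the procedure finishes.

lo=0 mid=0 hi=9
6<7: swap(0,0), lo=1 mid=1 ⇒ [6, 5, 9, 13, 10, 3, 8, 11, 14, 7]
5<7: swap(1,1), lo=2 mid=2 ⇒ [6, 5, 9, 13, 10, 3, 8, 11, 14, 7]
9>7: swap(2,9), hi=8 ⇒ [6, 5, 7, 13, 10, 3, 8, 11, 14, 9]
7=7: mid=3
13>7: swap(3,8), hi=7 ⇒ [6, 5, 7, 14, 10, 3, 8, 11, 13, 9]
14>7: swap(3,7), hi=6 ⇒ [6, 5, 7, 11, 10, 3, 8, 14, 13, 9]
11>7: swap(3,6), hi=5 ⇒ [6, 5, 7, 8, 10, 3, 11, 14, 13, 9]
8>7: swap(3,5), hi=4 ⇒ [6, 5, 7, 3, 10, 8, 11, 14, 13, 9]
3<7: swap(2,3), lo=3 mid=4 ⇒ [6, 5, 3, 7, 10, 8, 11, 14, 13, 9]
10>7: swap(4,4), hi=3 ⇒ [6, 5, 3, 7, 10, 8, 11, 14, 13, 9]
done. lo=3 hi=3; arr=[6, 5, 3, 7, 10, 8, 11, 14, 13, 9]

[6, 5, 3, 7, 10, 8, 11, 14, 13, 9]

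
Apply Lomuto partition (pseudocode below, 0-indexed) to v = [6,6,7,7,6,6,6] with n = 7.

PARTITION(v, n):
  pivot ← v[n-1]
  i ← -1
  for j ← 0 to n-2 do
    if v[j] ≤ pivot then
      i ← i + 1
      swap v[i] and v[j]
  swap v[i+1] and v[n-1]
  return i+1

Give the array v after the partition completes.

pivot=6, i=-1
j=0: 6≤6, i=0, swap(0,0) ⇒ [6,6,7,7,6,6,6]
j=1: 6≤6, i=1, swap(1,1) ⇒ [6,6,7,7,6,6,6]
j=2: 7>6, skip
j=3: 7>6, skip
j=4: 6≤6, i=2, swap(2,4) ⇒ [6,6,6,7,7,6,6]
j=5: 6≤6, i=3, swap(3,5) ⇒ [6,6,6,6,7,7,6]
swap(4,6) ⇒ [6,6,6,6,6,7,7]; return 4

[6,6,6,6,6,7,7]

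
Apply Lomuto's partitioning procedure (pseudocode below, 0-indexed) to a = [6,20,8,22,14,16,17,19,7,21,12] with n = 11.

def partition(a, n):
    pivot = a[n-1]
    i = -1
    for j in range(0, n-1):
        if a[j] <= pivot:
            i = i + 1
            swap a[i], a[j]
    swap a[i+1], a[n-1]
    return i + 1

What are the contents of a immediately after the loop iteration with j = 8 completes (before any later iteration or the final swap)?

[6,8,7,22,14,16,17,19,20,21,12]

pivot = a[10] = 12; i = -1
j=0: a[0]=6 ≤ 12 → i=0, swap a[0],a[0] (no change) → [6,20,8,22,14,16,17,19,7,21,12]
j=1: a[1]=20 > 12 → no swap
j=2: a[2]=8 ≤ 12 → i=1, swap a[1],a[2] → [6,8,20,22,14,16,17,19,7,21,12]
j=3: a[3]=22 > 12 → no swap
j=4: a[4]=14 > 12 → no swap
j=5: a[5]=16 > 12 → no swap
j=6: a[6]=17 > 12 → no swap
j=7: a[7]=19 > 12 → no swap
j=8: a[8]=7 ≤ 12 → i=2, swap a[2],a[8] → [6,8,7,22,14,16,17,19,20,21,12]
(after j=8) a = [6,8,7,22,14,16,17,19,20,21,12]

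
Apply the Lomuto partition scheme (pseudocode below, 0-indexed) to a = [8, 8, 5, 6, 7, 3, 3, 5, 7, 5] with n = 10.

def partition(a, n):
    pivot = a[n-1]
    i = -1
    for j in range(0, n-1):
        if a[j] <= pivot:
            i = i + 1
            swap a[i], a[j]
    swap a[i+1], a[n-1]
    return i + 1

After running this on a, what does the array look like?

pivot = a[9] = 5; i = -1
j=0: a[0]=8 > 5 → no swap
j=1: a[1]=8 > 5 → no swap
j=2: a[2]=5 ≤ 5 → i=0, swap a[0],a[2] → [5, 8, 8, 6, 7, 3, 3, 5, 7, 5]
j=3: a[3]=6 > 5 → no swap
j=4: a[4]=7 > 5 → no swap
j=5: a[5]=3 ≤ 5 → i=1, swap a[1],a[5] → [5, 3, 8, 6, 7, 8, 3, 5, 7, 5]
j=6: a[6]=3 ≤ 5 → i=2, swap a[2],a[6] → [5, 3, 3, 6, 7, 8, 8, 5, 7, 5]
j=7: a[7]=5 ≤ 5 → i=3, swap a[3],a[7] → [5, 3, 3, 5, 7, 8, 8, 6, 7, 5]
j=8: a[8]=7 > 5 → no swap
final swap a[4],a[9] → [5, 3, 3, 5, 5, 8, 8, 6, 7, 7]; return 4

[5, 3, 3, 5, 5, 8, 8, 6, 7, 7]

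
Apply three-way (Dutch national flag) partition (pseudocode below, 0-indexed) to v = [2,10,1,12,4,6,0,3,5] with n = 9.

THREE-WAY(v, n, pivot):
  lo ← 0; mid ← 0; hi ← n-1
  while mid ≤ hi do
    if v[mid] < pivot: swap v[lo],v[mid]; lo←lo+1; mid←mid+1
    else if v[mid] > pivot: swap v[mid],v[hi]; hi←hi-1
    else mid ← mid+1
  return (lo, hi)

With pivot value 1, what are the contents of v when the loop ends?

[0,1,12,4,6,10,3,5,2]

pivot = 1; lo=0, mid=0, hi=8
v[mid]=2>1: swap v[0],v[8]; hi=7 → [5,10,1,12,4,6,0,3,2]
v[mid]=5>1: swap v[0],v[7]; hi=6 → [3,10,1,12,4,6,0,5,2]
v[mid]=3>1: swap v[0],v[6]; hi=5 → [0,10,1,12,4,6,3,5,2]
v[mid]=0<1: swap v[0],v[0]; lo=1,mid=1 → [0,10,1,12,4,6,3,5,2]
v[mid]=10>1: swap v[1],v[5]; hi=4 → [0,6,1,12,4,10,3,5,2]
v[mid]=6>1: swap v[1],v[4]; hi=3 → [0,4,1,12,6,10,3,5,2]
v[mid]=4>1: swap v[1],v[3]; hi=2 → [0,12,1,4,6,10,3,5,2]
v[mid]=12>1: swap v[1],v[2]; hi=1 → [0,1,12,4,6,10,3,5,2]
v[mid]=1=1: mid=2
end: lo=1, hi=1; v = [0,1,12,4,6,10,3,5,2]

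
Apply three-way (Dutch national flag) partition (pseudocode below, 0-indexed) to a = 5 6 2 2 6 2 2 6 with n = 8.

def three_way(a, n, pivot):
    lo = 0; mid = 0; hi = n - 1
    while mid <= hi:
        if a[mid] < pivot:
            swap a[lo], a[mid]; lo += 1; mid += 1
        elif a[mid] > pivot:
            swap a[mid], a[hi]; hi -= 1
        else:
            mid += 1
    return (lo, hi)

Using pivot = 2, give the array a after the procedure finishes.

2 2 2 2 6 6 6 5

lo=0 mid=0 hi=7
5>2: swap(0,7), hi=6 ⇒ 6 6 2 2 6 2 2 5
6>2: swap(0,6), hi=5 ⇒ 2 6 2 2 6 2 6 5
2=2: mid=1
6>2: swap(1,5), hi=4 ⇒ 2 2 2 2 6 6 6 5
2=2: mid=2
2=2: mid=3
2=2: mid=4
6>2: swap(4,4), hi=3 ⇒ 2 2 2 2 6 6 6 5
done. lo=0 hi=3; a=2 2 2 2 6 6 6 5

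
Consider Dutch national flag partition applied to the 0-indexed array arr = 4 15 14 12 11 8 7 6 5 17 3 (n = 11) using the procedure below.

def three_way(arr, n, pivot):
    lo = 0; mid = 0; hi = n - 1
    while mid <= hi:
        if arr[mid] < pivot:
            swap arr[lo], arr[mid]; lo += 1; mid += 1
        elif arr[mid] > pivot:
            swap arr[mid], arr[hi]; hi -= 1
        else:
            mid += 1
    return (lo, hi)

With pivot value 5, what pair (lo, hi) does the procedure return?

lo=0 mid=0 hi=10
4<5: swap(0,0), lo=1 mid=1 ⇒ 4 15 14 12 11 8 7 6 5 17 3
15>5: swap(1,10), hi=9 ⇒ 4 3 14 12 11 8 7 6 5 17 15
3<5: swap(1,1), lo=2 mid=2 ⇒ 4 3 14 12 11 8 7 6 5 17 15
14>5: swap(2,9), hi=8 ⇒ 4 3 17 12 11 8 7 6 5 14 15
17>5: swap(2,8), hi=7 ⇒ 4 3 5 12 11 8 7 6 17 14 15
5=5: mid=3
12>5: swap(3,7), hi=6 ⇒ 4 3 5 6 11 8 7 12 17 14 15
6>5: swap(3,6), hi=5 ⇒ 4 3 5 7 11 8 6 12 17 14 15
7>5: swap(3,5), hi=4 ⇒ 4 3 5 8 11 7 6 12 17 14 15
8>5: swap(3,4), hi=3 ⇒ 4 3 5 11 8 7 6 12 17 14 15
11>5: swap(3,3), hi=2 ⇒ 4 3 5 11 8 7 6 12 17 14 15
done. lo=2 hi=2; arr=4 3 5 11 8 7 6 12 17 14 15

(2, 2)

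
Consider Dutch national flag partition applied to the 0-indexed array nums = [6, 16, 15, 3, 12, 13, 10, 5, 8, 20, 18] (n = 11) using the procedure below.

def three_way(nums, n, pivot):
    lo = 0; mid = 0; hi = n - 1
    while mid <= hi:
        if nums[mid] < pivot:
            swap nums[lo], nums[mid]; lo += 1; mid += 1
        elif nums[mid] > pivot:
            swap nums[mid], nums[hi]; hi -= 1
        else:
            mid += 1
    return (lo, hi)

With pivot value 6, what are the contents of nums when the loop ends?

lo=0 mid=0 hi=10
6=6: mid=1
16>6: swap(1,10), hi=9 ⇒ [6, 18, 15, 3, 12, 13, 10, 5, 8, 20, 16]
18>6: swap(1,9), hi=8 ⇒ [6, 20, 15, 3, 12, 13, 10, 5, 8, 18, 16]
20>6: swap(1,8), hi=7 ⇒ [6, 8, 15, 3, 12, 13, 10, 5, 20, 18, 16]
8>6: swap(1,7), hi=6 ⇒ [6, 5, 15, 3, 12, 13, 10, 8, 20, 18, 16]
5<6: swap(0,1), lo=1 mid=2 ⇒ [5, 6, 15, 3, 12, 13, 10, 8, 20, 18, 16]
15>6: swap(2,6), hi=5 ⇒ [5, 6, 10, 3, 12, 13, 15, 8, 20, 18, 16]
10>6: swap(2,5), hi=4 ⇒ [5, 6, 13, 3, 12, 10, 15, 8, 20, 18, 16]
13>6: swap(2,4), hi=3 ⇒ [5, 6, 12, 3, 13, 10, 15, 8, 20, 18, 16]
12>6: swap(2,3), hi=2 ⇒ [5, 6, 3, 12, 13, 10, 15, 8, 20, 18, 16]
3<6: swap(1,2), lo=2 mid=3 ⇒ [5, 3, 6, 12, 13, 10, 15, 8, 20, 18, 16]
done. lo=2 hi=2; nums=[5, 3, 6, 12, 13, 10, 15, 8, 20, 18, 16]

[5, 3, 6, 12, 13, 10, 15, 8, 20, 18, 16]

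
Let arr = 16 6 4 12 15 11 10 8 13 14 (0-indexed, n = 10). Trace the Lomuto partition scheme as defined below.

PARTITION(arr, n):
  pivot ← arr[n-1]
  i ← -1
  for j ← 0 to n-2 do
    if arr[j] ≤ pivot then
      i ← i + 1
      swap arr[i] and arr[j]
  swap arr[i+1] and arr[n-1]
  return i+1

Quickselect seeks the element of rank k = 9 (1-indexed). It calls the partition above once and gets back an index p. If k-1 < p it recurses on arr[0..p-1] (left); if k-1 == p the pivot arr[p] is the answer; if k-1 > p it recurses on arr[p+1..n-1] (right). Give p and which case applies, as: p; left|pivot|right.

7; right

pivot = arr[9] = 14; i = -1
j=0: arr[0]=16 > 14 → no swap
j=1: arr[1]=6 ≤ 14 → i=0, swap arr[0],arr[1] → 6 16 4 12 15 11 10 8 13 14
j=2: arr[2]=4 ≤ 14 → i=1, swap arr[1],arr[2] → 6 4 16 12 15 11 10 8 13 14
j=3: arr[3]=12 ≤ 14 → i=2, swap arr[2],arr[3] → 6 4 12 16 15 11 10 8 13 14
j=4: arr[4]=15 > 14 → no swap
j=5: arr[5]=11 ≤ 14 → i=3, swap arr[3],arr[5] → 6 4 12 11 15 16 10 8 13 14
j=6: arr[6]=10 ≤ 14 → i=4, swap arr[4],arr[6] → 6 4 12 11 10 16 15 8 13 14
j=7: arr[7]=8 ≤ 14 → i=5, swap arr[5],arr[7] → 6 4 12 11 10 8 15 16 13 14
j=8: arr[8]=13 ≤ 14 → i=6, swap arr[6],arr[8] → 6 4 12 11 10 8 13 16 15 14
final swap arr[7],arr[9] → 6 4 12 11 10 8 13 14 15 16; return 7
p = 7; k-1 = 8 > 7 ⇒ right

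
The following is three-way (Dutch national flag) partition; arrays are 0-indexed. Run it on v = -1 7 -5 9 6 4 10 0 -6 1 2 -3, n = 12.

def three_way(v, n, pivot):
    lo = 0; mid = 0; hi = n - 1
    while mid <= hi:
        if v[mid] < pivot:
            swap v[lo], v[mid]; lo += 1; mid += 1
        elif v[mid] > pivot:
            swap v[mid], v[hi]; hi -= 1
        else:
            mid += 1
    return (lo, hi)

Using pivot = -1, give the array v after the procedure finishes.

pivot = -1; lo=0, mid=0, hi=11
v[mid]=-1=-1: mid=1
v[mid]=7>-1: swap v[1],v[11]; hi=10 → -1 -3 -5 9 6 4 10 0 -6 1 2 7
v[mid]=-3<-1: swap v[0],v[1]; lo=1,mid=2 → -3 -1 -5 9 6 4 10 0 -6 1 2 7
v[mid]=-5<-1: swap v[1],v[2]; lo=2,mid=3 → -3 -5 -1 9 6 4 10 0 -6 1 2 7
v[mid]=9>-1: swap v[3],v[10]; hi=9 → -3 -5 -1 2 6 4 10 0 -6 1 9 7
v[mid]=2>-1: swap v[3],v[9]; hi=8 → -3 -5 -1 1 6 4 10 0 -6 2 9 7
v[mid]=1>-1: swap v[3],v[8]; hi=7 → -3 -5 -1 -6 6 4 10 0 1 2 9 7
v[mid]=-6<-1: swap v[2],v[3]; lo=3,mid=4 → -3 -5 -6 -1 6 4 10 0 1 2 9 7
v[mid]=6>-1: swap v[4],v[7]; hi=6 → -3 -5 -6 -1 0 4 10 6 1 2 9 7
v[mid]=0>-1: swap v[4],v[6]; hi=5 → -3 -5 -6 -1 10 4 0 6 1 2 9 7
v[mid]=10>-1: swap v[4],v[5]; hi=4 → -3 -5 -6 -1 4 10 0 6 1 2 9 7
v[mid]=4>-1: swap v[4],v[4]; hi=3 → -3 -5 -6 -1 4 10 0 6 1 2 9 7
end: lo=3, hi=3; v = -3 -5 -6 -1 4 10 0 6 1 2 9 7

-3 -5 -6 -1 4 10 0 6 1 2 9 7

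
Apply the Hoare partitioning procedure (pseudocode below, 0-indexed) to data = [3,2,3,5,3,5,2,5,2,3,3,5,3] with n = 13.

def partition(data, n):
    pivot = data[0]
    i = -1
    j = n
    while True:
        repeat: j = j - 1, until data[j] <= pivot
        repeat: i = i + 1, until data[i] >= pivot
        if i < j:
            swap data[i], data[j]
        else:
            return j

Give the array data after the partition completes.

pivot=3
j stops at 12 (3), i stops at 0 (3); swap ⇒ [3,2,3,5,3,5,2,5,2,3,3,5,3]
j stops at 10 (3), i stops at 2 (3); swap ⇒ [3,2,3,5,3,5,2,5,2,3,3,5,3]
j stops at 9 (3), i stops at 3 (5); swap ⇒ [3,2,3,3,3,5,2,5,2,5,3,5,3]
j stops at 8 (2), i stops at 4 (3); swap ⇒ [3,2,3,3,2,5,2,5,3,5,3,5,3]
j stops at 6 (2), i stops at 5 (5); swap ⇒ [3,2,3,3,2,2,5,5,3,5,3,5,3]
j stops at 5, i stops at 6; i≥j ⇒ return 5. data=[3,2,3,3,2,2,5,5,3,5,3,5,3]

[3,2,3,3,2,2,5,5,3,5,3,5,3]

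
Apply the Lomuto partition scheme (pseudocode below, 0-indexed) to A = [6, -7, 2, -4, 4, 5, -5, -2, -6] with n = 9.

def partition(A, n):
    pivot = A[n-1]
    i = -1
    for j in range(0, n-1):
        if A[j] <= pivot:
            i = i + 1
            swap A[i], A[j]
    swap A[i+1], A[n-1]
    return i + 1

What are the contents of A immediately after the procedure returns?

[-7, -6, 2, -4, 4, 5, -5, -2, 6]

pivot = A[8] = -6; i = -1
j=0: A[0]=6 > -6 → no swap
j=1: A[1]=-7 ≤ -6 → i=0, swap A[0],A[1] → [-7, 6, 2, -4, 4, 5, -5, -2, -6]
j=2: A[2]=2 > -6 → no swap
j=3: A[3]=-4 > -6 → no swap
j=4: A[4]=4 > -6 → no swap
j=5: A[5]=5 > -6 → no swap
j=6: A[6]=-5 > -6 → no swap
j=7: A[7]=-2 > -6 → no swap
final swap A[1],A[8] → [-7, -6, 2, -4, 4, 5, -5, -2, 6]; return 1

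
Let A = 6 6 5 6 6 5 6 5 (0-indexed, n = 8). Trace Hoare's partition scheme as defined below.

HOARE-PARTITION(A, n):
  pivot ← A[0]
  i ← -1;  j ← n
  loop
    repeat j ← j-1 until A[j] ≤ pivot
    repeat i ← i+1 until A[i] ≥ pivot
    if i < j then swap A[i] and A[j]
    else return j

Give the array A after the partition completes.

pivot = A[0] = 6; i = -1, j = 8
j→7 (A[7]=5≤6), i→0 (A[0]=6≥6); i<j, swap → 5 6 5 6 6 5 6 6
j→6 (A[6]=6≤6), i→1 (A[1]=6≥6); i<j, swap → 5 6 5 6 6 5 6 6
j→5 (A[5]=5≤6), i→3 (A[3]=6≥6); i<j, swap → 5 6 5 5 6 6 6 6
j→4, i→4; i≥j, return j=4. A = 5 6 5 5 6 6 6 6

5 6 5 5 6 6 6 6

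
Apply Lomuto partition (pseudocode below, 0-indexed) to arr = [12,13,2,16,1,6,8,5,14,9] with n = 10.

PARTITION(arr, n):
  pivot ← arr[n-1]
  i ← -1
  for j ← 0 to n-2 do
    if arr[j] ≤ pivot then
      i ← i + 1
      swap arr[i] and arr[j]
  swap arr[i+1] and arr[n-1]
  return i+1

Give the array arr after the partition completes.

[2,1,6,8,5,9,16,13,14,12]

pivot=9, i=-1
j=0: 12>9, skip
j=1: 13>9, skip
j=2: 2≤9, i=0, swap(0,2) ⇒ [2,13,12,16,1,6,8,5,14,9]
j=3: 16>9, skip
j=4: 1≤9, i=1, swap(1,4) ⇒ [2,1,12,16,13,6,8,5,14,9]
j=5: 6≤9, i=2, swap(2,5) ⇒ [2,1,6,16,13,12,8,5,14,9]
j=6: 8≤9, i=3, swap(3,6) ⇒ [2,1,6,8,13,12,16,5,14,9]
j=7: 5≤9, i=4, swap(4,7) ⇒ [2,1,6,8,5,12,16,13,14,9]
j=8: 14>9, skip
swap(5,9) ⇒ [2,1,6,8,5,9,16,13,14,12]; return 5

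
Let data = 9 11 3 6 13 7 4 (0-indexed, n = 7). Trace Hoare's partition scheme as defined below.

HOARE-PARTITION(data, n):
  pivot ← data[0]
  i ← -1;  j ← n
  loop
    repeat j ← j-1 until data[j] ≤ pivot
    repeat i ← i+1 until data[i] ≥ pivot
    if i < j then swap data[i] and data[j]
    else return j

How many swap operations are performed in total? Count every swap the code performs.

pivot = data[0] = 9; i = -1, j = 7
j→6 (data[6]=4≤9), i→0 (data[0]=9≥9); i<j, swap → 4 11 3 6 13 7 9
j→5 (data[5]=7≤9), i→1 (data[1]=11≥9); i<j, swap → 4 7 3 6 13 11 9
j→3, i→4; i≥j, return j=3. data = 4 7 3 6 13 11 9

2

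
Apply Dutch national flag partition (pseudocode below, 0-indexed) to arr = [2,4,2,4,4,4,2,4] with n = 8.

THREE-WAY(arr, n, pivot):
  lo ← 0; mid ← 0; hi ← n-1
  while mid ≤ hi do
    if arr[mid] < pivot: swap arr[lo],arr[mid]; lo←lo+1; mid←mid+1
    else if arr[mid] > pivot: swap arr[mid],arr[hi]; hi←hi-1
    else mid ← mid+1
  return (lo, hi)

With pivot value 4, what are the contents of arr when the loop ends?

pivot = 4; lo=0, mid=0, hi=7
arr[mid]=2<4: swap arr[0],arr[0]; lo=1,mid=1 → [2,4,2,4,4,4,2,4]
arr[mid]=4=4: mid=2
arr[mid]=2<4: swap arr[1],arr[2]; lo=2,mid=3 → [2,2,4,4,4,4,2,4]
arr[mid]=4=4: mid=4
arr[mid]=4=4: mid=5
arr[mid]=4=4: mid=6
arr[mid]=2<4: swap arr[2],arr[6]; lo=3,mid=7 → [2,2,2,4,4,4,4,4]
arr[mid]=4=4: mid=8
end: lo=3, hi=7; arr = [2,2,2,4,4,4,4,4]

[2,2,2,4,4,4,4,4]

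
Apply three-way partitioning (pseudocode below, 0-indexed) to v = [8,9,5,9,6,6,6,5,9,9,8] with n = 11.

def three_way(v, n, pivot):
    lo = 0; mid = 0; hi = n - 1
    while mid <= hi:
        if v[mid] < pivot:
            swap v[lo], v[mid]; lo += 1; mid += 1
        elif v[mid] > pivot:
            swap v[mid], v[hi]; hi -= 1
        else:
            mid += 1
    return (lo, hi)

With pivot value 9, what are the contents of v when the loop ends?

pivot = 9; lo=0, mid=0, hi=10
v[mid]=8<9: swap v[0],v[0]; lo=1,mid=1 → [8,9,5,9,6,6,6,5,9,9,8]
v[mid]=9=9: mid=2
v[mid]=5<9: swap v[1],v[2]; lo=2,mid=3 → [8,5,9,9,6,6,6,5,9,9,8]
v[mid]=9=9: mid=4
v[mid]=6<9: swap v[2],v[4]; lo=3,mid=5 → [8,5,6,9,9,6,6,5,9,9,8]
v[mid]=6<9: swap v[3],v[5]; lo=4,mid=6 → [8,5,6,6,9,9,6,5,9,9,8]
v[mid]=6<9: swap v[4],v[6]; lo=5,mid=7 → [8,5,6,6,6,9,9,5,9,9,8]
v[mid]=5<9: swap v[5],v[7]; lo=6,mid=8 → [8,5,6,6,6,5,9,9,9,9,8]
v[mid]=9=9: mid=9
v[mid]=9=9: mid=10
v[mid]=8<9: swap v[6],v[10]; lo=7,mid=11 → [8,5,6,6,6,5,8,9,9,9,9]
end: lo=7, hi=10; v = [8,5,6,6,6,5,8,9,9,9,9]

[8,5,6,6,6,5,8,9,9,9,9]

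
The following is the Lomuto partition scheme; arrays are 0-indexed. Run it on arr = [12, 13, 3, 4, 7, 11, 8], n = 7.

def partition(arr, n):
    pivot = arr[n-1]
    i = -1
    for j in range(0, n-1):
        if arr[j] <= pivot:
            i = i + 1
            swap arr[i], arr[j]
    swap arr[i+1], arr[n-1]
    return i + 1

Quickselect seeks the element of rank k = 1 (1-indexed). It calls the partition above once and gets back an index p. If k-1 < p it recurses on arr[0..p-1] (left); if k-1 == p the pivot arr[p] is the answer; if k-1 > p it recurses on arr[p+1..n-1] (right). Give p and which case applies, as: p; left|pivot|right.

3; left

pivot = arr[6] = 8; i = -1
j=0: arr[0]=12 > 8 → no swap
j=1: arr[1]=13 > 8 → no swap
j=2: arr[2]=3 ≤ 8 → i=0, swap arr[0],arr[2] → [3, 13, 12, 4, 7, 11, 8]
j=3: arr[3]=4 ≤ 8 → i=1, swap arr[1],arr[3] → [3, 4, 12, 13, 7, 11, 8]
j=4: arr[4]=7 ≤ 8 → i=2, swap arr[2],arr[4] → [3, 4, 7, 13, 12, 11, 8]
j=5: arr[5]=11 > 8 → no swap
final swap arr[3],arr[6] → [3, 4, 7, 8, 12, 11, 13]; return 3
p = 3; k-1 = 0 < 3 ⇒ left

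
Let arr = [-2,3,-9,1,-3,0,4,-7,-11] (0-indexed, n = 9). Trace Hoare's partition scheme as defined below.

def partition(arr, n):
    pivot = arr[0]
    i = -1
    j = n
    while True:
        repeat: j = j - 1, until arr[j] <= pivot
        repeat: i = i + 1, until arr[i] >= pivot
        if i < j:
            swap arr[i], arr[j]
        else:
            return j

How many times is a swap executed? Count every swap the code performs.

3

pivot=-2
j stops at 8 (-11), i stops at 0 (-2); swap ⇒ [-11,3,-9,1,-3,0,4,-7,-2]
j stops at 7 (-7), i stops at 1 (3); swap ⇒ [-11,-7,-9,1,-3,0,4,3,-2]
j stops at 4 (-3), i stops at 3 (1); swap ⇒ [-11,-7,-9,-3,1,0,4,3,-2]
j stops at 3, i stops at 4; i≥j ⇒ return 3. arr=[-11,-7,-9,-3,1,0,4,3,-2]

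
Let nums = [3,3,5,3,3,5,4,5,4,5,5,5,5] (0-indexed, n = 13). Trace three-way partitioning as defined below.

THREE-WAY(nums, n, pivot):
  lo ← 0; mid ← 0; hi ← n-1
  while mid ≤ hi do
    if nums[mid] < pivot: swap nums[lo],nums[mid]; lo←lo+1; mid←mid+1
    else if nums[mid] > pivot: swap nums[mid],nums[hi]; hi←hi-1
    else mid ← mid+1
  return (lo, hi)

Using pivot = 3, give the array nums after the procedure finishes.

pivot = 3; lo=0, mid=0, hi=12
nums[mid]=3=3: mid=1
nums[mid]=3=3: mid=2
nums[mid]=5>3: swap nums[2],nums[12]; hi=11 → [3,3,5,3,3,5,4,5,4,5,5,5,5]
nums[mid]=5>3: swap nums[2],nums[11]; hi=10 → [3,3,5,3,3,5,4,5,4,5,5,5,5]
nums[mid]=5>3: swap nums[2],nums[10]; hi=9 → [3,3,5,3,3,5,4,5,4,5,5,5,5]
nums[mid]=5>3: swap nums[2],nums[9]; hi=8 → [3,3,5,3,3,5,4,5,4,5,5,5,5]
nums[mid]=5>3: swap nums[2],nums[8]; hi=7 → [3,3,4,3,3,5,4,5,5,5,5,5,5]
nums[mid]=4>3: swap nums[2],nums[7]; hi=6 → [3,3,5,3,3,5,4,4,5,5,5,5,5]
nums[mid]=5>3: swap nums[2],nums[6]; hi=5 → [3,3,4,3,3,5,5,4,5,5,5,5,5]
nums[mid]=4>3: swap nums[2],nums[5]; hi=4 → [3,3,5,3,3,4,5,4,5,5,5,5,5]
nums[mid]=5>3: swap nums[2],nums[4]; hi=3 → [3,3,3,3,5,4,5,4,5,5,5,5,5]
nums[mid]=3=3: mid=3
nums[mid]=3=3: mid=4
end: lo=0, hi=3; nums = [3,3,3,3,5,4,5,4,5,5,5,5,5]

[3,3,3,3,5,4,5,4,5,5,5,5,5]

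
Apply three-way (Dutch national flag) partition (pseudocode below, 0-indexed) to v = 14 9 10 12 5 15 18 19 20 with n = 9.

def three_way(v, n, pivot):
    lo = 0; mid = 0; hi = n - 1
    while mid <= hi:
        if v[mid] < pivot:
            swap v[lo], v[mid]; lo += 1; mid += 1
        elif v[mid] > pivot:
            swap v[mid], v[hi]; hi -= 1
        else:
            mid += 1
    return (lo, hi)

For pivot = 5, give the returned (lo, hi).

pivot = 5; lo=0, mid=0, hi=8
v[mid]=14>5: swap v[0],v[8]; hi=7 → 20 9 10 12 5 15 18 19 14
v[mid]=20>5: swap v[0],v[7]; hi=6 → 19 9 10 12 5 15 18 20 14
v[mid]=19>5: swap v[0],v[6]; hi=5 → 18 9 10 12 5 15 19 20 14
v[mid]=18>5: swap v[0],v[5]; hi=4 → 15 9 10 12 5 18 19 20 14
v[mid]=15>5: swap v[0],v[4]; hi=3 → 5 9 10 12 15 18 19 20 14
v[mid]=5=5: mid=1
v[mid]=9>5: swap v[1],v[3]; hi=2 → 5 12 10 9 15 18 19 20 14
v[mid]=12>5: swap v[1],v[2]; hi=1 → 5 10 12 9 15 18 19 20 14
v[mid]=10>5: swap v[1],v[1]; hi=0 → 5 10 12 9 15 18 19 20 14
end: lo=0, hi=0; v = 5 10 12 9 15 18 19 20 14

(0, 0)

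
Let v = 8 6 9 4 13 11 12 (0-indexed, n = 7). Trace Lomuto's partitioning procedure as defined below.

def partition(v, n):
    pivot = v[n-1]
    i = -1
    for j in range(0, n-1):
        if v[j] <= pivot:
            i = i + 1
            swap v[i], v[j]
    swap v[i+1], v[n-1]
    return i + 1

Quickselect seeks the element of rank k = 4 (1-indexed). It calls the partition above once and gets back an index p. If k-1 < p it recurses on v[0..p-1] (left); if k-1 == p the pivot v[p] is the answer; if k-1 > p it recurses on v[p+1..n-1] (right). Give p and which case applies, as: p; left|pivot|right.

pivot=12, i=-1
j=0: 8≤12, i=0, swap(0,0) ⇒ 8 6 9 4 13 11 12
j=1: 6≤12, i=1, swap(1,1) ⇒ 8 6 9 4 13 11 12
j=2: 9≤12, i=2, swap(2,2) ⇒ 8 6 9 4 13 11 12
j=3: 4≤12, i=3, swap(3,3) ⇒ 8 6 9 4 13 11 12
j=4: 13>12, skip
j=5: 11≤12, i=4, swap(4,5) ⇒ 8 6 9 4 11 13 12
swap(5,6) ⇒ 8 6 9 4 11 12 13; return 5
p = 5; k-1 = 3 < 5 ⇒ left

5; left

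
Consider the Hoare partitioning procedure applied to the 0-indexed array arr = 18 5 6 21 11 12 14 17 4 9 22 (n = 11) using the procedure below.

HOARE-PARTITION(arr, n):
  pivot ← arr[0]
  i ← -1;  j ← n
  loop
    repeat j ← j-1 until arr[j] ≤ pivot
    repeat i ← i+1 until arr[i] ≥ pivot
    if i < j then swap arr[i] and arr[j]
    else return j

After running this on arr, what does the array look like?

pivot = arr[0] = 18; i = -1, j = 11
j→9 (arr[9]=9≤18), i→0 (arr[0]=18≥18); i<j, swap → 9 5 6 21 11 12 14 17 4 18 22
j→8 (arr[8]=4≤18), i→3 (arr[3]=21≥18); i<j, swap → 9 5 6 4 11 12 14 17 21 18 22
j→7, i→8; i≥j, return j=7. arr = 9 5 6 4 11 12 14 17 21 18 22

9 5 6 4 11 12 14 17 21 18 22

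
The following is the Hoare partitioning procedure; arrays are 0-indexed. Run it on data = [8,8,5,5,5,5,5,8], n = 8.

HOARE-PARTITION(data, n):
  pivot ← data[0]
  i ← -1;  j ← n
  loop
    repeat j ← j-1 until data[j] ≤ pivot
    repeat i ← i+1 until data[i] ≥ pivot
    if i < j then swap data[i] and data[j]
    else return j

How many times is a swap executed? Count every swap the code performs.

2

pivot = data[0] = 8; i = -1, j = 8
j→7 (data[7]=8≤8), i→0 (data[0]=8≥8); i<j, swap → [8,8,5,5,5,5,5,8]
j→6 (data[6]=5≤8), i→1 (data[1]=8≥8); i<j, swap → [8,5,5,5,5,5,8,8]
j→5, i→6; i≥j, return j=5. data = [8,5,5,5,5,5,8,8]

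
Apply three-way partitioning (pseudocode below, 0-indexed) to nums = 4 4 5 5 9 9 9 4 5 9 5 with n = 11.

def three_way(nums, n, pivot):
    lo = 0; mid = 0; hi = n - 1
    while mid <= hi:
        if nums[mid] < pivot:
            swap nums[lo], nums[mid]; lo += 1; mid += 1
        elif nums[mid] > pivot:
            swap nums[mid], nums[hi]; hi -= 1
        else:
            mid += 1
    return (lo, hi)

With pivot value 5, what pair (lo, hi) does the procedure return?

(3, 6)

lo=0 mid=0 hi=10
4<5: swap(0,0), lo=1 mid=1 ⇒ 4 4 5 5 9 9 9 4 5 9 5
4<5: swap(1,1), lo=2 mid=2 ⇒ 4 4 5 5 9 9 9 4 5 9 5
5=5: mid=3
5=5: mid=4
9>5: swap(4,10), hi=9 ⇒ 4 4 5 5 5 9 9 4 5 9 9
5=5: mid=5
9>5: swap(5,9), hi=8 ⇒ 4 4 5 5 5 9 9 4 5 9 9
9>5: swap(5,8), hi=7 ⇒ 4 4 5 5 5 5 9 4 9 9 9
5=5: mid=6
9>5: swap(6,7), hi=6 ⇒ 4 4 5 5 5 5 4 9 9 9 9
4<5: swap(2,6), lo=3 mid=7 ⇒ 4 4 4 5 5 5 5 9 9 9 9
done. lo=3 hi=6; nums=4 4 4 5 5 5 5 9 9 9 9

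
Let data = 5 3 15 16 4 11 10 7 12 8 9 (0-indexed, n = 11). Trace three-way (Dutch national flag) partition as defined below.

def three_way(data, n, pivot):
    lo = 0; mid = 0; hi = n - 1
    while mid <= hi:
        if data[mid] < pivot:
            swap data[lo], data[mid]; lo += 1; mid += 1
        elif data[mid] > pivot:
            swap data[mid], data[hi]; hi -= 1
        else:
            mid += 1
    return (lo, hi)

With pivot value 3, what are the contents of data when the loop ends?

3 15 16 4 11 10 7 12 8 9 5

pivot = 3; lo=0, mid=0, hi=10
data[mid]=5>3: swap data[0],data[10]; hi=9 → 9 3 15 16 4 11 10 7 12 8 5
data[mid]=9>3: swap data[0],data[9]; hi=8 → 8 3 15 16 4 11 10 7 12 9 5
data[mid]=8>3: swap data[0],data[8]; hi=7 → 12 3 15 16 4 11 10 7 8 9 5
data[mid]=12>3: swap data[0],data[7]; hi=6 → 7 3 15 16 4 11 10 12 8 9 5
data[mid]=7>3: swap data[0],data[6]; hi=5 → 10 3 15 16 4 11 7 12 8 9 5
data[mid]=10>3: swap data[0],data[5]; hi=4 → 11 3 15 16 4 10 7 12 8 9 5
data[mid]=11>3: swap data[0],data[4]; hi=3 → 4 3 15 16 11 10 7 12 8 9 5
data[mid]=4>3: swap data[0],data[3]; hi=2 → 16 3 15 4 11 10 7 12 8 9 5
data[mid]=16>3: swap data[0],data[2]; hi=1 → 15 3 16 4 11 10 7 12 8 9 5
data[mid]=15>3: swap data[0],data[1]; hi=0 → 3 15 16 4 11 10 7 12 8 9 5
data[mid]=3=3: mid=1
end: lo=0, hi=0; data = 3 15 16 4 11 10 7 12 8 9 5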